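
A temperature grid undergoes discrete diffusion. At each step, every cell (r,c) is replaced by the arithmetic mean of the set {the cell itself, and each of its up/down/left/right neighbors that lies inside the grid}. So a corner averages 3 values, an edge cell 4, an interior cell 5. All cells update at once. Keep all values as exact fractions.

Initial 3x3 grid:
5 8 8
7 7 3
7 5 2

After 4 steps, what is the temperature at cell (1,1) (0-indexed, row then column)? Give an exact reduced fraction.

Answer: 422011/72000

Derivation:
Step 1: cell (1,1) = 6
Step 2: cell (1,1) = 119/20
Step 3: cell (1,1) = 7013/1200
Step 4: cell (1,1) = 422011/72000
Full grid after step 4:
  82607/12960 7387/1200 38201/6480
  176563/28800 422011/72000 119791/21600
  151889/25920 956003/172800 136919/25920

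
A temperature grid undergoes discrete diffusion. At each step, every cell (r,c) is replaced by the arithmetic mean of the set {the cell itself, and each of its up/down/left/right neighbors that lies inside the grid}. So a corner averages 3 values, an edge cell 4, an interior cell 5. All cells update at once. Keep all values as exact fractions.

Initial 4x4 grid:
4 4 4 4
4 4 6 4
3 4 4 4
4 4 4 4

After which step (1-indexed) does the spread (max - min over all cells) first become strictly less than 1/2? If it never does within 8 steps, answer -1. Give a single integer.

Step 1: max=9/2, min=11/3, spread=5/6
Step 2: max=111/25, min=449/120, spread=419/600
Step 3: max=5167/1200, min=4109/1080, spread=5413/10800
Step 4: max=23171/5400, min=125963/32400, spread=13063/32400
  -> spread < 1/2 first at step 4
Step 5: max=688247/162000, min=3800009/972000, spread=329473/972000
Step 6: max=2573737/607500, min=115184093/29160000, spread=8355283/29160000
Step 7: max=613915457/145800000, min=3472861949/874800000, spread=210630793/874800000
Step 8: max=9174836263/2187000000, min=104783024153/26244000000, spread=5315011003/26244000000

Answer: 4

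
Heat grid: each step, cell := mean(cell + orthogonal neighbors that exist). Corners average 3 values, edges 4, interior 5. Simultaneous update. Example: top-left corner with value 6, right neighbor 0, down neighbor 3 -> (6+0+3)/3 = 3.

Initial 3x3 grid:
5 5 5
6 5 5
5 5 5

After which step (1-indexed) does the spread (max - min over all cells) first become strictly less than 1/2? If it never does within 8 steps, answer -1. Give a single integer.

Answer: 1

Derivation:
Step 1: max=16/3, min=5, spread=1/3
  -> spread < 1/2 first at step 1
Step 2: max=1267/240, min=5, spread=67/240
Step 3: max=11237/2160, min=1007/200, spread=1807/10800
Step 4: max=4477963/864000, min=27361/5400, spread=33401/288000
Step 5: max=40109933/7776000, min=2743391/540000, spread=3025513/38880000
Step 6: max=16016926867/3110400000, min=146755949/28800000, spread=53531/995328
Step 7: max=959152925849/186624000000, min=39671116051/7776000000, spread=450953/11943936
Step 8: max=57496103560603/11197440000000, min=4766608610519/933120000000, spread=3799043/143327232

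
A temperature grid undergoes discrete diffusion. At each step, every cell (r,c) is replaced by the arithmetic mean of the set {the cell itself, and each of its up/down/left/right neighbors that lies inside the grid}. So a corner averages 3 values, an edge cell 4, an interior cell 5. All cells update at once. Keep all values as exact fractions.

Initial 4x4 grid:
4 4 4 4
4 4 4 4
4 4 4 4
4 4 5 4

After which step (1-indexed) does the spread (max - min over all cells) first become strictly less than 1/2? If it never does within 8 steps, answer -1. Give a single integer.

Answer: 1

Derivation:
Step 1: max=13/3, min=4, spread=1/3
  -> spread < 1/2 first at step 1
Step 2: max=511/120, min=4, spread=31/120
Step 3: max=4531/1080, min=4, spread=211/1080
Step 4: max=448843/108000, min=4, spread=16843/108000
Step 5: max=4026643/972000, min=36079/9000, spread=130111/972000
Step 6: max=120282367/29160000, min=2167159/540000, spread=3255781/29160000
Step 7: max=3599553691/874800000, min=2171107/540000, spread=82360351/874800000
Step 8: max=107727316891/26244000000, min=391306441/97200000, spread=2074577821/26244000000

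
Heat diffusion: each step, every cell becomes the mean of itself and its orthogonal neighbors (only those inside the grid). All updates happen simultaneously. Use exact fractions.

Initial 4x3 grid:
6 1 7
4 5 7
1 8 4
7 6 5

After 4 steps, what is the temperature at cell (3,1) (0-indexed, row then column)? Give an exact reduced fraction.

Step 1: cell (3,1) = 13/2
Step 2: cell (3,1) = 629/120
Step 3: cell (3,1) = 39463/7200
Step 4: cell (3,1) = 2285717/432000
Full grid after step 4:
  586961/129600 4126489/864000 71879/14400
  508163/108000 1762721/360000 373817/72000
  531203/108000 468899/90000 128059/24000
  335533/64800 2285717/432000 59393/10800

Answer: 2285717/432000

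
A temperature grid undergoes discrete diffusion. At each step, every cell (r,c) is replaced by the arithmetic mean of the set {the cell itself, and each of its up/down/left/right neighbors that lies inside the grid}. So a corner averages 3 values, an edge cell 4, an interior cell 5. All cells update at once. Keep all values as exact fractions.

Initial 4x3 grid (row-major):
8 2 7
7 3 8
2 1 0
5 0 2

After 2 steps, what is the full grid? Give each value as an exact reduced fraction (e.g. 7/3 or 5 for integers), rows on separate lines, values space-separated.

After step 1:
  17/3 5 17/3
  5 21/5 9/2
  15/4 6/5 11/4
  7/3 2 2/3
After step 2:
  47/9 77/15 91/18
  1117/240 199/50 1027/240
  737/240 139/50 547/240
  97/36 31/20 65/36

Answer: 47/9 77/15 91/18
1117/240 199/50 1027/240
737/240 139/50 547/240
97/36 31/20 65/36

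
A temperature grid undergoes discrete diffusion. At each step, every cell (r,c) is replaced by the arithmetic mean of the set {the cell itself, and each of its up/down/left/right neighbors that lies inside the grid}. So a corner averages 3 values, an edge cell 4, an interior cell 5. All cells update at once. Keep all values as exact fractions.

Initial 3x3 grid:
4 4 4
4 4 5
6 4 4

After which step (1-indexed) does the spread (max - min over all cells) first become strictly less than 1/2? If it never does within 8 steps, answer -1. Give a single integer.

Step 1: max=14/3, min=4, spread=2/3
Step 2: max=41/9, min=62/15, spread=19/45
  -> spread < 1/2 first at step 2
Step 3: max=1199/270, min=7553/1800, spread=1321/5400
Step 4: max=142421/32400, min=547759/129600, spread=877/5184
Step 5: max=1060439/243000, min=33012173/7776000, spread=7375/62208
Step 6: max=506877539/116640000, min=1988667031/466560000, spread=62149/746496
Step 7: max=15159808829/3499200000, min=119642398757/27993600000, spread=523543/8957952
Step 8: max=1815532121201/419904000000, min=7193213031679/1679616000000, spread=4410589/107495424

Answer: 2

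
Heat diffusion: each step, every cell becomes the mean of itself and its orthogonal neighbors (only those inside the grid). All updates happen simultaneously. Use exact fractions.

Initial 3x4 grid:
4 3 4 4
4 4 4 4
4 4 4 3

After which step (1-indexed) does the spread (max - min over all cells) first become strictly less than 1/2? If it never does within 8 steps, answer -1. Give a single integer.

Step 1: max=4, min=11/3, spread=1/3
  -> spread < 1/2 first at step 1
Step 2: max=4, min=67/18, spread=5/18
Step 3: max=2821/720, min=4109/1080, spread=49/432
Step 4: max=84431/21600, min=493931/129600, spread=2531/25920
Step 5: max=838609/216000, min=198246911/51840000, spread=3019249/51840000
Step 6: max=75360949/19440000, min=198483289/51840000, spread=297509/6220800
Step 7: max=1127714479/291600000, min=715339200791/186624000000, spread=6398065769/186624000000
Step 8: max=45066621049/11664000000, min=2146750535227/559872000000, spread=131578201/4478976000

Answer: 1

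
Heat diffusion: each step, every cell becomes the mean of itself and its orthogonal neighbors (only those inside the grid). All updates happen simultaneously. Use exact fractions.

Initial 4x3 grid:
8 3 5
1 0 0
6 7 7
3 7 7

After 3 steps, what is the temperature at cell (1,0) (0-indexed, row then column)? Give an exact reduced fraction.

Step 1: cell (1,0) = 15/4
Step 2: cell (1,0) = 71/20
Step 3: cell (1,0) = 791/200
Full grid after step 3:
  641/180 12623/3600 6997/2160
  791/200 22003/6000 27601/7200
  16243/3600 28883/6000 3829/800
  1423/270 1228/225 4123/720

Answer: 791/200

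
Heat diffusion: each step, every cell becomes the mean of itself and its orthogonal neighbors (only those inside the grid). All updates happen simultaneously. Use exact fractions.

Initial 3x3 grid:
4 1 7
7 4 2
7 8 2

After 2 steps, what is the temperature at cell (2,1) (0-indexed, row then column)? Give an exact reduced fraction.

Answer: 1259/240

Derivation:
Step 1: cell (2,1) = 21/4
Step 2: cell (2,1) = 1259/240
Full grid after step 2:
  9/2 59/15 133/36
  637/120 229/50 929/240
  217/36 1259/240 13/3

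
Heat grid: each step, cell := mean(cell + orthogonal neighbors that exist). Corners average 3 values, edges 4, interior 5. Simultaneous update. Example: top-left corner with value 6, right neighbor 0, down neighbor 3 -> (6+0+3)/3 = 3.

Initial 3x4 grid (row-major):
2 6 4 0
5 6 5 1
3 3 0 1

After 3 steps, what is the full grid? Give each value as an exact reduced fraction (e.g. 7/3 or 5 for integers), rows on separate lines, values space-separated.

Answer: 1861/432 28607/7200 23857/7200 337/135
4807/1200 3851/1000 17411/6000 32239/14400
1625/432 23857/7200 18907/7200 509/270

Derivation:
After step 1:
  13/3 9/2 15/4 5/3
  4 5 16/5 7/4
  11/3 3 9/4 2/3
After step 2:
  77/18 211/48 787/240 43/18
  17/4 197/50 319/100 437/240
  32/9 167/48 547/240 14/9
After step 3:
  1861/432 28607/7200 23857/7200 337/135
  4807/1200 3851/1000 17411/6000 32239/14400
  1625/432 23857/7200 18907/7200 509/270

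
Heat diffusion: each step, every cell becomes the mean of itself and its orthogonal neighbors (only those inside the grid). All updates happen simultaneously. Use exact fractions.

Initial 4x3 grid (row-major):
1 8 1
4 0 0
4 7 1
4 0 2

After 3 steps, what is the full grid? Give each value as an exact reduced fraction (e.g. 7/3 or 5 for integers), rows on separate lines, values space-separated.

Answer: 3679/1080 19307/7200 943/360
5453/1800 9163/3000 417/200
6163/1800 15091/6000 241/100
6409/2160 41309/14400 1483/720

Derivation:
After step 1:
  13/3 5/2 3
  9/4 19/5 1/2
  19/4 12/5 5/2
  8/3 13/4 1
After step 2:
  109/36 409/120 2
  227/60 229/100 49/20
  181/60 167/50 8/5
  32/9 559/240 9/4
After step 3:
  3679/1080 19307/7200 943/360
  5453/1800 9163/3000 417/200
  6163/1800 15091/6000 241/100
  6409/2160 41309/14400 1483/720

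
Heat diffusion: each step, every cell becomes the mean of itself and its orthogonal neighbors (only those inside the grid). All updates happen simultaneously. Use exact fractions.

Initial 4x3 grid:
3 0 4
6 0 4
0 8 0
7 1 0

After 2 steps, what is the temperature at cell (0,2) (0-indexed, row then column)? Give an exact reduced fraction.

Step 1: cell (0,2) = 8/3
Step 2: cell (0,2) = 77/36
Full grid after step 2:
  7/3 661/240 77/36
  141/40 57/25 169/60
  359/120 353/100 107/60
  143/36 11/5 22/9

Answer: 77/36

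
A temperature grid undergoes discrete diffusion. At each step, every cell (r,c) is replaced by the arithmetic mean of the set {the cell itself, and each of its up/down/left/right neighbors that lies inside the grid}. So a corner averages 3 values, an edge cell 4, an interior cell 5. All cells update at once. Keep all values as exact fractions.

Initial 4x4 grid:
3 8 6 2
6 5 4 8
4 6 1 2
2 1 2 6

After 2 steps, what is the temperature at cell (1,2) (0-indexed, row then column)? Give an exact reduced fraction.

Answer: 113/25

Derivation:
Step 1: cell (1,2) = 24/5
Step 2: cell (1,2) = 113/25
Full grid after step 2:
  47/9 659/120 619/120 43/9
  307/60 24/5 113/25 1103/240
  221/60 389/100 359/100 175/48
  115/36 659/240 139/48 121/36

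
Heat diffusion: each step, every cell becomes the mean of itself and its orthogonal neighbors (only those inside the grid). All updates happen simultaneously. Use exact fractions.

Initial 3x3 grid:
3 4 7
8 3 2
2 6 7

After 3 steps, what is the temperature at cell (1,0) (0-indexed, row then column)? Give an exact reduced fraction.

Step 1: cell (1,0) = 4
Step 2: cell (1,0) = 71/15
Step 3: cell (1,0) = 16363/3600
Full grid after step 3:
  3287/720 64177/14400 2459/540
  16363/3600 13937/3000 65827/14400
  5113/1080 33551/7200 3427/720

Answer: 16363/3600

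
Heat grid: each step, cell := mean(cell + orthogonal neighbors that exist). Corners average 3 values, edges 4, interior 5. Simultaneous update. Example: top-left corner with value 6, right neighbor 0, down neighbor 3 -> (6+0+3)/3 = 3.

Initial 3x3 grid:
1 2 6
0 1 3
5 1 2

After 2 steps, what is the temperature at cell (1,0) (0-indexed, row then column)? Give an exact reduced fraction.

Answer: 123/80

Derivation:
Step 1: cell (1,0) = 7/4
Step 2: cell (1,0) = 123/80
Full grid after step 2:
  7/4 257/120 55/18
  123/80 109/50 151/60
  2 153/80 29/12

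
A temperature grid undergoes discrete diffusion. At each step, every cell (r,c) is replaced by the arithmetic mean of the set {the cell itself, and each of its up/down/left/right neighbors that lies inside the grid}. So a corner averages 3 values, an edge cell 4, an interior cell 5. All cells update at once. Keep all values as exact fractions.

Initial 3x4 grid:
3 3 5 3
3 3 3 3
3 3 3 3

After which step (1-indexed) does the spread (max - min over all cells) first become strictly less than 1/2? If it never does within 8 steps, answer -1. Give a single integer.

Answer: 3

Derivation:
Step 1: max=11/3, min=3, spread=2/3
Step 2: max=211/60, min=3, spread=31/60
Step 3: max=1831/540, min=3, spread=211/540
  -> spread < 1/2 first at step 3
Step 4: max=178897/54000, min=2747/900, spread=14077/54000
Step 5: max=1598407/486000, min=165683/54000, spread=5363/24300
Step 6: max=47480809/14580000, min=92869/30000, spread=93859/583200
Step 7: max=2834674481/874800000, min=151136467/48600000, spread=4568723/34992000
Step 8: max=169244435629/52488000000, min=4555618889/1458000000, spread=8387449/83980800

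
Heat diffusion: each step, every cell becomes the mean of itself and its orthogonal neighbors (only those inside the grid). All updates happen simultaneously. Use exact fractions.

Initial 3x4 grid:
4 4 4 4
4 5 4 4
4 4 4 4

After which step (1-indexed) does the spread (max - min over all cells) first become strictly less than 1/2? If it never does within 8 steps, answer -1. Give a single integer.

Answer: 1

Derivation:
Step 1: max=17/4, min=4, spread=1/4
  -> spread < 1/2 first at step 1
Step 2: max=423/100, min=4, spread=23/100
Step 3: max=20011/4800, min=1613/400, spread=131/960
Step 4: max=179351/43200, min=29191/7200, spread=841/8640
Step 5: max=71662051/17280000, min=5853373/1440000, spread=56863/691200
Step 6: max=643614341/155520000, min=52829543/12960000, spread=386393/6220800
Step 7: max=257225723131/62208000000, min=21156358813/5184000000, spread=26795339/497664000
Step 8: max=15413735714129/3732480000000, min=1271246149667/311040000000, spread=254051069/5971968000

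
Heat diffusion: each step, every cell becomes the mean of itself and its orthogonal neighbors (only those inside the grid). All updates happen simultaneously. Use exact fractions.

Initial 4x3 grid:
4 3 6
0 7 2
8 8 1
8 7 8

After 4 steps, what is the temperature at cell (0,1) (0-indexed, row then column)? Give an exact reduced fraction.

Answer: 100621/24000

Derivation:
Step 1: cell (0,1) = 5
Step 2: cell (0,1) = 15/4
Step 3: cell (0,1) = 1679/400
Step 4: cell (0,1) = 100621/24000
Full grid after step 4:
  281327/64800 100621/24000 275827/64800
  1035929/216000 47569/10000 989179/216000
  1242649/216000 663853/120000 1154399/216000
  816179/129600 1777187/288000 756979/129600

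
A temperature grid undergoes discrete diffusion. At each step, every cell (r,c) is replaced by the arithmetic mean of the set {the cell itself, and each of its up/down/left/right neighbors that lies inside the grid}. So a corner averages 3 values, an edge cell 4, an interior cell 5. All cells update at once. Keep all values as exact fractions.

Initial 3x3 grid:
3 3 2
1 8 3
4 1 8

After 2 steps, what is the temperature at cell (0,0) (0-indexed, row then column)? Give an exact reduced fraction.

Step 1: cell (0,0) = 7/3
Step 2: cell (0,0) = 31/9
Full grid after step 2:
  31/9 61/20 143/36
  173/60 217/50 907/240
  15/4 289/80 29/6

Answer: 31/9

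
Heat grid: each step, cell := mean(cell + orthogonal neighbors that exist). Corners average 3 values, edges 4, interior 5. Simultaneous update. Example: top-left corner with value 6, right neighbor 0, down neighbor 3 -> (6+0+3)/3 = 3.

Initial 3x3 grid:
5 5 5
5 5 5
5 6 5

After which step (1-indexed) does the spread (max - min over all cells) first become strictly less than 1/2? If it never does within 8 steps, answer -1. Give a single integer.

Answer: 1

Derivation:
Step 1: max=16/3, min=5, spread=1/3
  -> spread < 1/2 first at step 1
Step 2: max=1267/240, min=5, spread=67/240
Step 3: max=11237/2160, min=1007/200, spread=1807/10800
Step 4: max=4477963/864000, min=27361/5400, spread=33401/288000
Step 5: max=40109933/7776000, min=2743391/540000, spread=3025513/38880000
Step 6: max=16016926867/3110400000, min=146755949/28800000, spread=53531/995328
Step 7: max=959152925849/186624000000, min=39671116051/7776000000, spread=450953/11943936
Step 8: max=57496103560603/11197440000000, min=4766608610519/933120000000, spread=3799043/143327232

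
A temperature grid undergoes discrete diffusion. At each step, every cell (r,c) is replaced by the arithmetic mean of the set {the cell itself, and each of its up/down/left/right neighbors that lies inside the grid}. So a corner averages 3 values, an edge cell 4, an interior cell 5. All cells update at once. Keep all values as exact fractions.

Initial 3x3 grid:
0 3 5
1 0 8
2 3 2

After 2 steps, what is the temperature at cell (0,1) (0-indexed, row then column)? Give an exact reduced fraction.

Answer: 35/12

Derivation:
Step 1: cell (0,1) = 2
Step 2: cell (0,1) = 35/12
Full grid after step 2:
  49/36 35/12 133/36
  85/48 9/4 197/48
  3/2 133/48 59/18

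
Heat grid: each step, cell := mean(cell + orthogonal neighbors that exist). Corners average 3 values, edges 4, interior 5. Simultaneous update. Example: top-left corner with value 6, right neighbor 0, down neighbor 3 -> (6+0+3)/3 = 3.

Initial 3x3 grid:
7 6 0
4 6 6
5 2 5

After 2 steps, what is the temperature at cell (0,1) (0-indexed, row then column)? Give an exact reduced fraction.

Answer: 1153/240

Derivation:
Step 1: cell (0,1) = 19/4
Step 2: cell (0,1) = 1153/240
Full grid after step 2:
  191/36 1153/240 13/3
  589/120 119/25 1043/240
  41/9 173/40 157/36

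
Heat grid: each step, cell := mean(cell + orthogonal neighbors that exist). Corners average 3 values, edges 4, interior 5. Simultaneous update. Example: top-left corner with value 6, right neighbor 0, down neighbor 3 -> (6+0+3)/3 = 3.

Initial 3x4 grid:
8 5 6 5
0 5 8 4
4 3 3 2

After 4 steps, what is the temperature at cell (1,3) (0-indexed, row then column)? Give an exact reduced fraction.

Step 1: cell (1,3) = 19/4
Step 2: cell (1,3) = 359/80
Step 3: cell (1,3) = 22181/4800
Step 4: cell (1,3) = 1335919/288000
Full grid after step 4:
  597823/129600 259697/54000 5639/1125 71557/14400
  3624307/864000 1603703/360000 551851/120000 1335919/288000
  505873/129600 863663/216000 33669/8000 184721/43200

Answer: 1335919/288000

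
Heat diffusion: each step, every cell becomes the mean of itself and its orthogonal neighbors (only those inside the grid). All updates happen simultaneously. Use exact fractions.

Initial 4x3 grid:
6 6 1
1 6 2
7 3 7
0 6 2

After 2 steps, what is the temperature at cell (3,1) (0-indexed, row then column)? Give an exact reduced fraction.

Step 1: cell (3,1) = 11/4
Step 2: cell (3,1) = 1073/240
Full grid after step 2:
  169/36 941/240 47/12
  941/240 463/100 141/40
  1073/240 92/25 183/40
  59/18 1073/240 15/4

Answer: 1073/240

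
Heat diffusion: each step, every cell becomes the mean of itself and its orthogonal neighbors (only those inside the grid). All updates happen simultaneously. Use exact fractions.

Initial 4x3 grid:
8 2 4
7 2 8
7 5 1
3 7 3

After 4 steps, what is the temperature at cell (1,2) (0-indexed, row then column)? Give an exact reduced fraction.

Step 1: cell (1,2) = 15/4
Step 2: cell (1,2) = 131/30
Step 3: cell (1,2) = 15401/3600
Step 4: cell (1,2) = 480467/108000
Full grid after step 4:
  162251/32400 1029419/216000 72313/16200
  548717/108000 212123/45000 480467/108000
  542147/108000 849167/180000 471647/108000
  322027/64800 2008483/432000 284977/64800

Answer: 480467/108000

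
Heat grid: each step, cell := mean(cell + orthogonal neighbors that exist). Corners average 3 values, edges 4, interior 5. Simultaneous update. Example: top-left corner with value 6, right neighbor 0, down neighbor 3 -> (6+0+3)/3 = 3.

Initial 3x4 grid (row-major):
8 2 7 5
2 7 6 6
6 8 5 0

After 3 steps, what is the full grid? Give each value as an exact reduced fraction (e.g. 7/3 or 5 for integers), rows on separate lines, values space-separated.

After step 1:
  4 6 5 6
  23/4 5 31/5 17/4
  16/3 13/2 19/4 11/3
After step 2:
  21/4 5 29/5 61/12
  241/48 589/100 126/25 1207/240
  211/36 259/48 1267/240 38/9
After step 3:
  733/144 1097/200 6277/1200 1273/240
  79279/14400 1976/375 16223/3000 69749/14400
  293/54 40367/7200 35887/7200 5231/1080

Answer: 733/144 1097/200 6277/1200 1273/240
79279/14400 1976/375 16223/3000 69749/14400
293/54 40367/7200 35887/7200 5231/1080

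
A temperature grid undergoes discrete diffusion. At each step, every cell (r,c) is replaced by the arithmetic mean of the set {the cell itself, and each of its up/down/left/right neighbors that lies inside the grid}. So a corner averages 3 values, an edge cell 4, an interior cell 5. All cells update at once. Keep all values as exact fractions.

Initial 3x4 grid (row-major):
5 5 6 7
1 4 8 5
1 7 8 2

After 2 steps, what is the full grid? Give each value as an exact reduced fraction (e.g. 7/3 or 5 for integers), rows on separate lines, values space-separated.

Answer: 137/36 121/24 237/40 6
173/48 479/100 589/100 227/40
43/12 77/16 449/80 67/12

Derivation:
After step 1:
  11/3 5 13/2 6
  11/4 5 31/5 11/2
  3 5 25/4 5
After step 2:
  137/36 121/24 237/40 6
  173/48 479/100 589/100 227/40
  43/12 77/16 449/80 67/12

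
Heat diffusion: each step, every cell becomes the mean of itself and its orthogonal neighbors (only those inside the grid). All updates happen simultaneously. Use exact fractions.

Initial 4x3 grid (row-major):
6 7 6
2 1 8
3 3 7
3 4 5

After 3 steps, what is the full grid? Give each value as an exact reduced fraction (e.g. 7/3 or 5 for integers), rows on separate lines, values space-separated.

After step 1:
  5 5 7
  3 21/5 11/2
  11/4 18/5 23/4
  10/3 15/4 16/3
After step 2:
  13/3 53/10 35/6
  299/80 213/50 449/80
  761/240 401/100 1211/240
  59/18 961/240 89/18
After step 3:
  3209/720 2959/600 4019/720
  9301/2400 573/125 12451/2400
  25553/7200 24589/6000 35303/7200
  3763/1080 58451/14400 2519/540

Answer: 3209/720 2959/600 4019/720
9301/2400 573/125 12451/2400
25553/7200 24589/6000 35303/7200
3763/1080 58451/14400 2519/540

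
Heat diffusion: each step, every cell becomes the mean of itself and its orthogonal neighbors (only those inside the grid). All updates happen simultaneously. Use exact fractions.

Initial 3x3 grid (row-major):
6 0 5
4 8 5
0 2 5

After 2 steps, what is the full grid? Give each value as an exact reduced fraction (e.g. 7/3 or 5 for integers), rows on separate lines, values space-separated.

Answer: 151/36 913/240 83/18
409/120 451/100 1013/240
41/12 271/80 9/2

Derivation:
After step 1:
  10/3 19/4 10/3
  9/2 19/5 23/4
  2 15/4 4
After step 2:
  151/36 913/240 83/18
  409/120 451/100 1013/240
  41/12 271/80 9/2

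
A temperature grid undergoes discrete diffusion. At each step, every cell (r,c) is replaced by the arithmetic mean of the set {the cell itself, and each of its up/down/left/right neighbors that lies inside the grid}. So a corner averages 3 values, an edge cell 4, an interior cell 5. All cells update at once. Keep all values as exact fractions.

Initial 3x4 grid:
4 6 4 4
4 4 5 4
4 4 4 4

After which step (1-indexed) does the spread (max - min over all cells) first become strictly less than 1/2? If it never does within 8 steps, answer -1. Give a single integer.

Step 1: max=19/4, min=4, spread=3/4
Step 2: max=1111/240, min=4, spread=151/240
Step 3: max=9601/2160, min=1487/360, spread=679/2160
  -> spread < 1/2 first at step 3
Step 4: max=953341/216000, min=90461/21600, spread=48731/216000
Step 5: max=4239923/972000, min=10902883/2592000, spread=242147/1555200
Step 6: max=421988747/97200000, min=274254073/64800000, spread=848611/7776000
Step 7: max=30264768781/6998400000, min=39580780783/9331200000, spread=92669311/1119744000
Step 8: max=1810618014779/419904000000, min=2381605729997/559872000000, spread=781238953/13436928000

Answer: 3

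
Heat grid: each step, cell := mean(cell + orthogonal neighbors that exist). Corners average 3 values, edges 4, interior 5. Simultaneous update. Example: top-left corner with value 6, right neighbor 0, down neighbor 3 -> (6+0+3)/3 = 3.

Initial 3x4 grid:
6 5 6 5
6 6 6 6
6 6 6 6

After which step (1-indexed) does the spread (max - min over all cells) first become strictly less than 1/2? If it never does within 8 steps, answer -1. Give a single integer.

Step 1: max=6, min=11/2, spread=1/2
Step 2: max=6, min=203/36, spread=13/36
  -> spread < 1/2 first at step 2
Step 3: max=1193/200, min=41143/7200, spread=361/1440
Step 4: max=32039/5400, min=745631/129600, spread=4661/25920
Step 5: max=12763379/2160000, min=37481137/6480000, spread=809/6480
Step 6: max=114604699/19440000, min=2705269601/466560000, spread=1809727/18662400
Step 7: max=857599427/145800000, min=162717152059/27993600000, spread=77677517/1119744000
Step 8: max=68524933549/11664000000, min=9775797605681/1679616000000, spread=734342603/13436928000

Answer: 2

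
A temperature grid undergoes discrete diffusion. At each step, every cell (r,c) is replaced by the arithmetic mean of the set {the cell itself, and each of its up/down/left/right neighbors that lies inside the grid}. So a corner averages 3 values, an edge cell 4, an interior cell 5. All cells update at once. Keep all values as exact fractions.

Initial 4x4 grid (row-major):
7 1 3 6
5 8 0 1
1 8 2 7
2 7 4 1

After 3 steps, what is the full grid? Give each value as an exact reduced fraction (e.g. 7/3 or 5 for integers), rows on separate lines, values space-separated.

After step 1:
  13/3 19/4 5/2 10/3
  21/4 22/5 14/5 7/2
  4 26/5 21/5 11/4
  10/3 21/4 7/2 4
After step 2:
  43/9 959/240 803/240 28/9
  1079/240 112/25 87/25 743/240
  1067/240 461/100 369/100 289/80
  151/36 1037/240 339/80 41/12
After step 3:
  4777/1080 29879/7200 25079/7200 3439/1080
  32759/7200 12637/3000 2171/600 23939/7200
  31943/7200 1616/375 1963/500 2763/800
  2333/540 31253/7200 3133/800 169/45

Answer: 4777/1080 29879/7200 25079/7200 3439/1080
32759/7200 12637/3000 2171/600 23939/7200
31943/7200 1616/375 1963/500 2763/800
2333/540 31253/7200 3133/800 169/45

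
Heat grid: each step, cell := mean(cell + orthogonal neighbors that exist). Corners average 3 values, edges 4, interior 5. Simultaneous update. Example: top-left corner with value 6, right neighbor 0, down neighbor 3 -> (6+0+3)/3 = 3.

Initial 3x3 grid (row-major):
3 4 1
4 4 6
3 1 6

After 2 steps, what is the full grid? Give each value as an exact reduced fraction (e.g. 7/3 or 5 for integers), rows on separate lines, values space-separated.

After step 1:
  11/3 3 11/3
  7/2 19/5 17/4
  8/3 7/2 13/3
After step 2:
  61/18 53/15 131/36
  409/120 361/100 321/80
  29/9 143/40 145/36

Answer: 61/18 53/15 131/36
409/120 361/100 321/80
29/9 143/40 145/36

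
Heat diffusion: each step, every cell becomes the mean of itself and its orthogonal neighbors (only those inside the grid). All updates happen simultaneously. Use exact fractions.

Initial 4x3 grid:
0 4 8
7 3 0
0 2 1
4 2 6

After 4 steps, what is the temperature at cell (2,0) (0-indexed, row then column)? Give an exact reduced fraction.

Step 1: cell (2,0) = 13/4
Step 2: cell (2,0) = 187/80
Step 3: cell (2,0) = 6701/2400
Step 4: cell (2,0) = 195587/72000
Full grid after step 4:
  415211/129600 2863669/864000 140837/43200
  656821/216000 1073471/360000 74119/24000
  195587/72000 56247/20000 198337/72000
  29393/10800 381109/144000 14809/5400

Answer: 195587/72000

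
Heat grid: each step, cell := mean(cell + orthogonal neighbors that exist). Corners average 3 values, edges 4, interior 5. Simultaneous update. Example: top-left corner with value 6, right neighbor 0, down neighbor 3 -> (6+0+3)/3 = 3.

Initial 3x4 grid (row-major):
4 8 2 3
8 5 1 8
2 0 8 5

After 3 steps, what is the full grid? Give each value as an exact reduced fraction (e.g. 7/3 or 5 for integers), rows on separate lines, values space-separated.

After step 1:
  20/3 19/4 7/2 13/3
  19/4 22/5 24/5 17/4
  10/3 15/4 7/2 7
After step 2:
  97/18 1159/240 1043/240 145/36
  383/80 449/100 409/100 1223/240
  71/18 899/240 381/80 59/12
After step 3:
  2701/540 34297/7200 31127/7200 4849/1080
  22333/4800 8777/2000 27341/6000 65269/14400
  1123/270 30497/7200 3503/800 197/40

Answer: 2701/540 34297/7200 31127/7200 4849/1080
22333/4800 8777/2000 27341/6000 65269/14400
1123/270 30497/7200 3503/800 197/40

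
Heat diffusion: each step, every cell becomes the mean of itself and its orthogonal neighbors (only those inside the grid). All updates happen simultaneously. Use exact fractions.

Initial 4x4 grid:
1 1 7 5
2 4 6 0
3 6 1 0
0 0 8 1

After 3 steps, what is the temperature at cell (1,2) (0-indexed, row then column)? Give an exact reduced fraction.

Step 1: cell (1,2) = 18/5
Step 2: cell (1,2) = 191/50
Step 3: cell (1,2) = 6537/2000
Full grid after step 3:
  5933/2160 11461/3600 4451/1200 2507/720
  18737/7200 19559/6000 6537/2000 7787/2400
  2137/800 5613/2000 1269/400 2009/800
  1711/720 3473/1200 1047/400 211/80

Answer: 6537/2000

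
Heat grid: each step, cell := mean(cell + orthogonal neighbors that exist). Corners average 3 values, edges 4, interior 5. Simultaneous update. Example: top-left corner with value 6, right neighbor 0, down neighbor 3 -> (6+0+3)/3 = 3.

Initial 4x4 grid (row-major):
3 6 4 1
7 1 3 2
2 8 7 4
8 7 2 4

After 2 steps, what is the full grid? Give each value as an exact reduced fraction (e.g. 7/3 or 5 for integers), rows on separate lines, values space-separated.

After step 1:
  16/3 7/2 7/2 7/3
  13/4 5 17/5 5/2
  25/4 5 24/5 17/4
  17/3 25/4 5 10/3
After step 2:
  145/36 13/3 191/60 25/9
  119/24 403/100 96/25 749/240
  121/24 273/50 449/100 893/240
  109/18 263/48 1163/240 151/36

Answer: 145/36 13/3 191/60 25/9
119/24 403/100 96/25 749/240
121/24 273/50 449/100 893/240
109/18 263/48 1163/240 151/36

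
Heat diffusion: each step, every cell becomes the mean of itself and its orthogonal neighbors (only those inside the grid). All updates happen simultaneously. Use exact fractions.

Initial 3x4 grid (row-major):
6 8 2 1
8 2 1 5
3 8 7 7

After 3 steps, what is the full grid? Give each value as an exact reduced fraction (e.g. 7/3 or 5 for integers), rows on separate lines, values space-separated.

Answer: 11909/2160 16729/3600 884/225 469/135
77231/14400 1909/375 8523/2000 3287/800
6097/1080 37283/7200 36263/7200 10289/2160

Derivation:
After step 1:
  22/3 9/2 3 8/3
  19/4 27/5 17/5 7/2
  19/3 5 23/4 19/3
After step 2:
  199/36 607/120 407/120 55/18
  1429/240 461/100 421/100 159/40
  193/36 1349/240 1229/240 187/36
After step 3:
  11909/2160 16729/3600 884/225 469/135
  77231/14400 1909/375 8523/2000 3287/800
  6097/1080 37283/7200 36263/7200 10289/2160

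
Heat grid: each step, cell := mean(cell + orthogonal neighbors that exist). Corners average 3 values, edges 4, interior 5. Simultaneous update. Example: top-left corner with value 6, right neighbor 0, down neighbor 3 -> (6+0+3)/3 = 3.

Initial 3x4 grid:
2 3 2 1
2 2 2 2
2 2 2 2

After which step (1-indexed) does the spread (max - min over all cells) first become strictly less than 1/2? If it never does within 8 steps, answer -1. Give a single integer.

Answer: 2

Derivation:
Step 1: max=7/3, min=5/3, spread=2/3
Step 2: max=527/240, min=65/36, spread=281/720
  -> spread < 1/2 first at step 2
Step 3: max=4697/2160, min=203/108, spread=637/2160
Step 4: max=138107/64800, min=1658341/864000, spread=549257/2592000
Step 5: max=4103609/1944000, min=100634879/51840000, spread=26384083/155520000
Step 6: max=121978583/58320000, min=6081748861/3110400000, spread=1271326697/9331200000
Step 7: max=909221459/437400000, min=367220712599/186624000000, spread=62141329723/559872000000
Step 8: max=217069398199/104976000000, min=22135073987941/11197440000000, spread=3056985459857/33592320000000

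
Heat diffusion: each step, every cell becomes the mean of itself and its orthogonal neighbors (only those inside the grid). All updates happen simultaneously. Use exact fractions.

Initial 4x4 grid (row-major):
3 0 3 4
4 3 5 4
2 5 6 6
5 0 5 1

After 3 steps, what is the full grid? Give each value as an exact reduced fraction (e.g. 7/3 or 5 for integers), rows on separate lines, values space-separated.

Answer: 6089/2160 21173/7200 5033/1440 8137/2160
10849/3600 20687/6000 22639/6000 3019/720
2453/720 20849/6000 8299/2000 4973/1200
6887/2160 5191/1440 8921/2400 991/240

Derivation:
After step 1:
  7/3 9/4 3 11/3
  3 17/5 21/5 19/4
  4 16/5 27/5 17/4
  7/3 15/4 3 4
After step 2:
  91/36 659/240 787/240 137/36
  191/60 321/100 83/20 253/60
  47/15 79/20 401/100 23/5
  121/36 737/240 323/80 15/4
After step 3:
  6089/2160 21173/7200 5033/1440 8137/2160
  10849/3600 20687/6000 22639/6000 3019/720
  2453/720 20849/6000 8299/2000 4973/1200
  6887/2160 5191/1440 8921/2400 991/240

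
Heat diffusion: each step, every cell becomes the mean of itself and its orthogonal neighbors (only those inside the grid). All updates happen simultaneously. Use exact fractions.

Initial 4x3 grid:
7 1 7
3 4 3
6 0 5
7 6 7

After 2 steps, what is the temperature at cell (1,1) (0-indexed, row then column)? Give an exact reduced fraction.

Step 1: cell (1,1) = 11/5
Step 2: cell (1,1) = 209/50
Full grid after step 2:
  161/36 857/240 79/18
  223/60 209/50 431/120
  293/60 383/100 187/40
  46/9 323/60 59/12

Answer: 209/50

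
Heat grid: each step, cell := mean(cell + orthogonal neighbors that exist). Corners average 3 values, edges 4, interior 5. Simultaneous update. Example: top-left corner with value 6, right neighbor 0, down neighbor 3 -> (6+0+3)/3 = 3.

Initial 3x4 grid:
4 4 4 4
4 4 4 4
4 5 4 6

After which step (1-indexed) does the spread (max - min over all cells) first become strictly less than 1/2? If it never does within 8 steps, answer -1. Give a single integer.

Step 1: max=19/4, min=4, spread=3/4
Step 2: max=167/36, min=4, spread=23/36
Step 3: max=961/216, min=807/200, spread=559/1350
  -> spread < 1/2 first at step 3
Step 4: max=285727/64800, min=21961/5400, spread=4439/12960
Step 5: max=16904333/3888000, min=443443/108000, spread=188077/777600
Step 6: max=1008165727/233280000, min=10018237/2430000, spread=1856599/9331200
Step 7: max=60111896693/13996800000, min=2417229757/583200000, spread=83935301/559872000
Step 8: max=3593351654287/839808000000, min=48502869221/11664000000, spread=809160563/6718464000

Answer: 3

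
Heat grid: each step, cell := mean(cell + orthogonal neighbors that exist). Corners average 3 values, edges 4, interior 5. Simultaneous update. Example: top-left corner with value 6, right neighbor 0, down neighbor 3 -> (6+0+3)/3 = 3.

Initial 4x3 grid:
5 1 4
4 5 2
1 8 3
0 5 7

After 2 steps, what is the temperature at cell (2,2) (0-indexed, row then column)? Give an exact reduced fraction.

Answer: 179/40

Derivation:
Step 1: cell (2,2) = 5
Step 2: cell (2,2) = 179/40
Full grid after step 2:
  65/18 161/48 115/36
  43/12 97/25 89/24
  67/20 433/100 179/40
  41/12 41/10 5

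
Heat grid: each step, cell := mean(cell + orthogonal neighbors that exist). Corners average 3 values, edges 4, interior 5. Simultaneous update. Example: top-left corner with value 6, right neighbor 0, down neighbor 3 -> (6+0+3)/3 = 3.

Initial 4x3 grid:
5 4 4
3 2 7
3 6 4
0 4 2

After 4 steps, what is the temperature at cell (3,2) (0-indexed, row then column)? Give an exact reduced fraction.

Answer: 118681/32400

Derivation:
Step 1: cell (3,2) = 10/3
Step 2: cell (3,2) = 133/36
Step 3: cell (3,2) = 488/135
Step 4: cell (3,2) = 118681/32400
Full grid after step 4:
  165533/43200 392869/96000 182383/43200
  29657/8000 467243/120000 150269/36000
  728579/216000 660127/180000 416977/108000
  208937/64800 731239/216000 118681/32400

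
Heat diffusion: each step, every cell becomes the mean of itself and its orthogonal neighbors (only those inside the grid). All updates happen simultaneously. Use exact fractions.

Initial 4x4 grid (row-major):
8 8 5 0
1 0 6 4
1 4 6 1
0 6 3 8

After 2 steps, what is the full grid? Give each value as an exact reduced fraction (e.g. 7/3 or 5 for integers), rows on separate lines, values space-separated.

After step 1:
  17/3 21/4 19/4 3
  5/2 19/5 21/5 11/4
  3/2 17/5 4 19/4
  7/3 13/4 23/4 4
After step 2:
  161/36 73/15 43/10 7/2
  101/30 383/100 39/10 147/40
  73/30 319/100 221/50 31/8
  85/36 221/60 17/4 29/6

Answer: 161/36 73/15 43/10 7/2
101/30 383/100 39/10 147/40
73/30 319/100 221/50 31/8
85/36 221/60 17/4 29/6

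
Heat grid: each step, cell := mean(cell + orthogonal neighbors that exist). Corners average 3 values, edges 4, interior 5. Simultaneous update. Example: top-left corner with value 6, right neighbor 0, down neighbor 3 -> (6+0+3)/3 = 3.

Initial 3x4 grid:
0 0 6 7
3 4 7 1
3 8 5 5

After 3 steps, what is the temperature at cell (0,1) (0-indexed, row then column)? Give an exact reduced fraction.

Step 1: cell (0,1) = 5/2
Step 2: cell (0,1) = 129/40
Step 3: cell (0,1) = 793/240
Full grid after step 3:
  251/90 793/240 781/180 4883/1080
  4679/1440 4871/1200 5377/1200 3491/720
  8839/2160 6413/1440 7193/1440 10321/2160

Answer: 793/240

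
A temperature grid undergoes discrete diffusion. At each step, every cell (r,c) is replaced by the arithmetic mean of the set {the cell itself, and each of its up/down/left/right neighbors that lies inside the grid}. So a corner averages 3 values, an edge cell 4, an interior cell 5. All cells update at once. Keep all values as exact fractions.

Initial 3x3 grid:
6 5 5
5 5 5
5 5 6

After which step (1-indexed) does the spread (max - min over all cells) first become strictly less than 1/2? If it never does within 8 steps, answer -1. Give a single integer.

Step 1: max=16/3, min=5, spread=1/3
  -> spread < 1/2 first at step 1
Step 2: max=95/18, min=247/48, spread=19/144
Step 3: max=14969/2880, min=371/72, spread=43/960
Step 4: max=67327/12960, min=894103/172800, spread=10771/518400
Step 5: max=53761241/10368000, min=1341883/259200, spread=85921/10368000
Step 6: max=241860703/46656000, min=3222483127/622080000, spread=6978739/1866240000
Step 7: max=193438800569/37324800000, min=20143255007/3888000000, spread=317762509/186624000000
Step 8: max=1208913062929/233280000000, min=11603820105943/2239488000000, spread=8726490877/11197440000000

Answer: 1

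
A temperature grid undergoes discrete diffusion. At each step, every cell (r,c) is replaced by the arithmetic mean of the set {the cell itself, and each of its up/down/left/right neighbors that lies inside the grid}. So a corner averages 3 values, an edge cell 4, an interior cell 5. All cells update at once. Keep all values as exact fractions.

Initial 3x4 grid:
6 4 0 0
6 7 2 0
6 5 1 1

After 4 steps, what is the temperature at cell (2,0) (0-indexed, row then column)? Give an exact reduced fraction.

Step 1: cell (2,0) = 17/3
Step 2: cell (2,0) = 50/9
Step 3: cell (2,0) = 11113/2160
Step 4: cell (2,0) = 627311/129600
Full grid after step 4:
  605161/129600 818261/216000 58109/24000 67417/43200
  1393793/288000 158039/40000 903401/360000 1366309/864000
  627311/129600 108017/27000 17933/6750 230501/129600

Answer: 627311/129600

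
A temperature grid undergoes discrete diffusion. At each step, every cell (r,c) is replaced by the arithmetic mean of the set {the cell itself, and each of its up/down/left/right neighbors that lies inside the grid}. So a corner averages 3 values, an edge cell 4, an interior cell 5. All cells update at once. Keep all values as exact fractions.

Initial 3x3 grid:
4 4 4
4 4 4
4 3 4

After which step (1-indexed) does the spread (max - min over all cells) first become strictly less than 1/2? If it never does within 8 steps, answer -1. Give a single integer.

Answer: 1

Derivation:
Step 1: max=4, min=11/3, spread=1/3
  -> spread < 1/2 first at step 1
Step 2: max=4, min=893/240, spread=67/240
Step 3: max=793/200, min=8203/2160, spread=1807/10800
Step 4: max=21239/5400, min=3298037/864000, spread=33401/288000
Step 5: max=2116609/540000, min=29874067/7776000, spread=3025513/38880000
Step 6: max=112444051/28800000, min=11976673133/3110400000, spread=53531/995328
Step 7: max=30312883949/7776000000, min=720463074151/186624000000, spread=450953/11943936
Step 8: max=3631471389481/933120000000, min=43280856439397/11197440000000, spread=3799043/143327232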